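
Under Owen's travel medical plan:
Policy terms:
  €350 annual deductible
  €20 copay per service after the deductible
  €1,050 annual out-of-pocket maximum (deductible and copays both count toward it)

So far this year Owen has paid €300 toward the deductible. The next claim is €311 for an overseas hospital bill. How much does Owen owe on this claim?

€70

Remaining deductible: €350 − €300 = €50.
That leaves €311 − €50 = €261 for the copay.
Copay on this service: €20.
So the traveler owes €50 + €20 = €70 before any cap.
Year-to-date out-of-pocket becomes €300 + €70 = €370, still under the €1,050 maximum, so no cap applies.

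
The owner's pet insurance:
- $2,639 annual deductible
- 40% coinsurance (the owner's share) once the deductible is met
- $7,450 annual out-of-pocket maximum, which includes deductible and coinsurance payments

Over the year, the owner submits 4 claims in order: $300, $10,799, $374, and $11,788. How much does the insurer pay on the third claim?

Bill 1, $300: fully absorbed by the deductible. Cost to owner: $300. OOP to date $300. Insurer: $300 − $300 = $0.
Bill 2, $10,799: $2,339 to deductible, leaving $8,460; coinsurance $8,460 × 40% = $3,384. Cost to owner: $5,723. OOP to date $6,023. Plan pays $10,799 − $5,723 = $5,076.
Bill 3, $374: 40% coinsurance on $374 = $149.60. Owner owes $149.60 (running OOP $6,172.60). Plan pays $374 − $149.60 = $224.40.

$224.40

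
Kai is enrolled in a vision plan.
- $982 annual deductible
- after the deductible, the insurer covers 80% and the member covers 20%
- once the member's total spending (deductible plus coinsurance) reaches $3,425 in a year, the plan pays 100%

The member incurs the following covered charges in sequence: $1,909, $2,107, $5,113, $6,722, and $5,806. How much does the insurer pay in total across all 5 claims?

$18,232

Bill 1, $1,909: deductible takes $982, $927 remains; 20% of $927 = $185.40. Cost to member: $1,167.40. OOP to date $1,167.40. Plan pays $1,909 − $1,167.40 = $741.60.
Bill 2, $2,107: deductible met; 20% of $2,107 = $421.40. Member owes $421.40 (running OOP $1,588.80). Insurer: $2,107 − $421.40 = $1,685.60.
Bill 3, $5,113: 20% coinsurance on $5,113 = $1,022.60. Member owes $1,022.60 (running OOP $2,611.40). Plan pays $5,113 − $1,022.60 = $4,090.40.
Bill 4, $6,722: 20% coinsurance on $6,722 = $1,344.40. OOP would hit $3,955.80 > $3,425, so the cap limits the member to $3,425 − $2,611.40 = $813.60. Insurer: $6,722 − $813.60 = $5,908.40.
Bill 5, $5,806: deductible already satisfied, so member's share is 20% × $5,806 = $1,161.20. Adding that to $3,425 gives $4,586.20, past the $3,425 cap; member pays only $3,425 − $3,425 = $0. Insurer: $5,806 − $0 = $5,806.
Insurer total: $741.60 + $1,685.60 + $4,090.40 + $5,908.40 + $5,806 = $18,232.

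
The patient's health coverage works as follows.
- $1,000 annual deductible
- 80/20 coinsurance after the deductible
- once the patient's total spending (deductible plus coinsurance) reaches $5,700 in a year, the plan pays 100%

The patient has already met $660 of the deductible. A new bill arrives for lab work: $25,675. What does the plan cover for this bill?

Deductible still to meet: $1,000 − $660 = $340.
The remaining $25,335 (= $25,675 − $340) moves to coinsurance.
20% of $25,335 = $5,067 falls to the patient.
So the patient owes $340 + $5,067 = $5,407 before any cap.
Year-to-date out-of-pocket would reach $660 + $5,407 = $6,067, above the $5,700 maximum, so the patient pays only $5,700 − $660 = $5,040.
The plan picks up $25,675 − $5,040 = $20,635.

$20,635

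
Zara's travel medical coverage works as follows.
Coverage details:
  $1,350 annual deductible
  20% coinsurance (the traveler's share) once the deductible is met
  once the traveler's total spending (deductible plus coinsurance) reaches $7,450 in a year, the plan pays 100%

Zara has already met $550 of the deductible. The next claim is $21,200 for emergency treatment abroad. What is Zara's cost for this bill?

Remaining deductible: $1,350 − $550 = $800.
The remaining $20,400 (= $21,200 − $800) moves to coinsurance.
Coinsurance: $20,400 × 20% = $4,080.
That puts the traveler's cost at $800 + $4,080 = $4,880 before any cap.
Year-to-date out-of-pocket becomes $550 + $4,880 = $5,430, still under the $7,450 maximum, so no cap applies.

$4,880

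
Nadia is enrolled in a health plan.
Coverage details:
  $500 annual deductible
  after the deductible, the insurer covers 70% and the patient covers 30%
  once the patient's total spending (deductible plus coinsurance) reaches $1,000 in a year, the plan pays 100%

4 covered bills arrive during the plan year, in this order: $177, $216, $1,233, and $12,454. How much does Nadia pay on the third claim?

$444.80

Bill 1, $177: entire amount goes to the deductible. Patient pays $177; OOP now $177.
Bill 2, $216: entire amount goes to the deductible. Patient owes $216 (running OOP $393).
Bill 3, $1,233: deductible takes $107, $1,126 remains; 30% of $1,126 = $337.80. Cost to patient: $444.80. OOP to date $837.80.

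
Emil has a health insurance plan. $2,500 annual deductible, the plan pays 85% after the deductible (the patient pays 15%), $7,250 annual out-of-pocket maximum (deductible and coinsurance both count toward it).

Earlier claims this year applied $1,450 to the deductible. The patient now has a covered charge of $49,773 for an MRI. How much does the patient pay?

Remaining deductible: $2,500 − $1,450 = $1,050.
After the $1,050 deductible portion, $49,773 − $1,050 = $48,723 is subject to coinsurance.
Coinsurance: $48,723 × 15% = $7,308.45.
That puts the patient's cost at $1,050 + $7,308.45 = $8,358.45 before any cap.
Year-to-date out-of-pocket would reach $1,450 + $8,358.45 = $9,808.45, above the $7,250 maximum, so the patient pays only $7,250 − $1,450 = $5,800.

$5,800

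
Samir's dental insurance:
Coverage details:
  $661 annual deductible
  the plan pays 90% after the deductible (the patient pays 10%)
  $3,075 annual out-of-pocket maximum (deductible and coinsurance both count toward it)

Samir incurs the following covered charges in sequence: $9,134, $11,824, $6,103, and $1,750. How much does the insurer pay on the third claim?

#1 ($9,134): $661 finishes the deductible; $8,473 goes to coinsurance; coinsurance $8,473 × 10% = $847.30. Cost to patient: $1,508.30. OOP to date $1,508.30. Plan pays $9,134 − $1,508.30 = $7,625.70.
#2 ($11,824): deductible met; 10% of $11,824 = $1,182.40. Patient pays $1,182.40; OOP now $2,690.70. Plan pays $11,824 − $1,182.40 = $10,641.60.
#3 ($6,103): deductible already satisfied, so patient's share is 10% × $6,103 = $610.30. OOP would hit $3,301 > $3,075, so the cap limits the patient to $3,075 − $2,690.70 = $384.30. Insurer: $6,103 − $384.30 = $5,718.70.

$5,718.70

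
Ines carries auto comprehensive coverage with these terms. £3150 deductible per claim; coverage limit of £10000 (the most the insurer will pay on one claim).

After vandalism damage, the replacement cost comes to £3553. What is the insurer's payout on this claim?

After the deductible, £3553 − £3150 = £403 remains.
£403 is within the £10000 limit, so the insurer pays £403.

£403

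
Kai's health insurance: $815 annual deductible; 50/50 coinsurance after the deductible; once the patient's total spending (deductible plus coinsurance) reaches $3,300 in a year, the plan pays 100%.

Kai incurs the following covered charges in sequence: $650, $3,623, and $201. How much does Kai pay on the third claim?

$100.50

Bill 1, $650: entire amount goes to the deductible. Patient owes $650 (running OOP $650).
Bill 2, $3,623: $165 finishes the deductible; $3,458 goes to coinsurance; 50% of $3,458 = $1,729. Patient pays $1,894; OOP now $2,544.
Bill 3, $201: deductible met; 50% of $201 = $100.50. Patient owes $100.50 (running OOP $2,644.50).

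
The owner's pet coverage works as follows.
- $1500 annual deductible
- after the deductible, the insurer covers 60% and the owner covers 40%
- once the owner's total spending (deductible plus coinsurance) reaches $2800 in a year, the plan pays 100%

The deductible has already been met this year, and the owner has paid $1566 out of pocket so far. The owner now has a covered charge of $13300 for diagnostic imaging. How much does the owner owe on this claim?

With the deductible met, the entire $13300 is subject to coinsurance.
40% of $13300 = $5320 falls to the owner.
Adding $5320 to the $1566 already spent would give $6886, which exceeds the $2800 cap; the owner pays just $2800 − $1566 = $1234.

$1234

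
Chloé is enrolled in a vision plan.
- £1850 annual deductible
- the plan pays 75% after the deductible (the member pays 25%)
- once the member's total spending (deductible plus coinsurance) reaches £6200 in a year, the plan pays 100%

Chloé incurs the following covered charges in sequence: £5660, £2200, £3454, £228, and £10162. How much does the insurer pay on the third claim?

Claim 1 (£5660): £1850 finishes the deductible; £3810 goes to coinsurance; coinsurance £3810 × 25% = £952.50. Cost to member: £2802.50. OOP to date £2802.50. Insurer: £5660 − £2802.50 = £2857.50.
Claim 2 (£2200): 25% coinsurance on £2200 = £550. Member owes £550 (running OOP £3352.50). Plan pays £2200 − £550 = £1650.
Claim 3 (£3454): deductible already satisfied, so member's share is 25% × £3454 = £863.50. Member owes £863.50 (running OOP £4216). Plan pays £3454 − £863.50 = £2590.50.

£2590.50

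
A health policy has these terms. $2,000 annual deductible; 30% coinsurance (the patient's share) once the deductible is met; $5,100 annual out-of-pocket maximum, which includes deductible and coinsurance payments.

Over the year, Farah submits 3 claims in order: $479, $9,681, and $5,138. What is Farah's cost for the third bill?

$652

Claim 1 — $479: fully absorbed by the deductible. Patient owes $479 (running OOP $479).
Claim 2 — $9,681: $1,521 finishes the deductible; $8,160 goes to coinsurance; 30% of $8,160 = $2,448. Patient pays $3,969; OOP now $4,448.
Claim 3 — $5,138: deductible already satisfied, so patient's share is 30% × $5,138 = $1,541.40. Adding that to $4,448 gives $5,989.40, past the $5,100 cap; patient pays only $5,100 − $4,448 = $652.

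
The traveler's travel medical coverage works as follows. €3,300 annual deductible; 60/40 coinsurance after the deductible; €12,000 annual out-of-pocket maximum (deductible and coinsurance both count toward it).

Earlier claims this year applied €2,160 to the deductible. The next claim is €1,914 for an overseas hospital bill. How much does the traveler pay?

Remaining deductible: €3,300 − €2,160 = €1,140.
That leaves €1,914 − €1,140 = €774 for coinsurance.
40% of €774 = €309.60 falls to the traveler.
That puts the traveler's cost at €1,140 + €309.60 = €1,449.60 before any cap.
Cumulative spending €2,160 + €1,449.60 = €3,609.60 stays under the €12,000 maximum.

€1,449.60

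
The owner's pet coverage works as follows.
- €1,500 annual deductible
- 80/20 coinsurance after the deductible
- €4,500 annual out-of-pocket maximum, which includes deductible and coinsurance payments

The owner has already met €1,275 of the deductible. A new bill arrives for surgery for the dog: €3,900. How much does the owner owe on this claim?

Deductible still to meet: €1,500 − €1,275 = €225.
After the €225 deductible portion, €3,900 − €225 = €3,675 is subject to coinsurance.
20% of €3,675 = €735 falls to the owner.
So the owner owes €225 + €735 = €960 before any cap.
Year-to-date out-of-pocket becomes €1,275 + €960 = €2,235, still under the €4,500 maximum, so no cap applies.

€960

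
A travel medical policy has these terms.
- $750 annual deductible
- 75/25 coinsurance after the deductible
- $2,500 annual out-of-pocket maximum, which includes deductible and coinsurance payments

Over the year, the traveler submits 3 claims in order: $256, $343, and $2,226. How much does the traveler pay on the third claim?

Claim 1 ($256): fully absorbed by the deductible. Traveler owes $256 (running OOP $256).
Claim 2 ($343): fully absorbed by the deductible. Traveler owes $343 (running OOP $599).
Claim 3 ($2,226): $151 to deductible, leaving $2,075; 25% of $2,075 = $518.75. Traveler pays $669.75; OOP now $1,268.75.

$669.75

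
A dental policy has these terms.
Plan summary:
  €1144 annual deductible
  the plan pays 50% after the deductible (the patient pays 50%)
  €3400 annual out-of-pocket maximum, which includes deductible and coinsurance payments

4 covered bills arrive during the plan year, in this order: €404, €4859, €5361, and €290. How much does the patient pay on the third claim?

€196.50

Claim 1 — €404: fully absorbed by the deductible. Patient pays €404; OOP now €404.
Claim 2 — €4859: €740 to deductible, leaving €4119; coinsurance €4119 × 50% = €2059.50. Patient owes €2799.50 (running OOP €3203.50).
Claim 3 — €5361: 50% coinsurance on €5361 = €2680.50. That would push OOP to €5884, over the €3400 cap, so patient pays €3400 − €3203.50 = €196.50.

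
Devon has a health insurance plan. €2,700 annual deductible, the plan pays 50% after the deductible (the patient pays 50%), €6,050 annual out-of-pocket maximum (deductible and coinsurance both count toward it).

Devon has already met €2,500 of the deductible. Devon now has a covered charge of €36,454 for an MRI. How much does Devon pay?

Remaining deductible: €2,700 − €2,500 = €200.
The remaining €36,254 (= €36,454 − €200) moves to coinsurance.
Patient's 50% share of €36,254 is €18,127.
Patient responsibility before any cap: €200 + €18,127 = €18,327.
Year-to-date out-of-pocket would reach €2,500 + €18,327 = €20,827, above the €6,050 maximum, so the patient pays only €6,050 − €2,500 = €3,550.

€3,550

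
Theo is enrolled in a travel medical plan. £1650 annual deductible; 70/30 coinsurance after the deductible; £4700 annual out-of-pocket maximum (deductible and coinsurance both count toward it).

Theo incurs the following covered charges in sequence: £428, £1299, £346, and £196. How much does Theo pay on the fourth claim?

£58.80

Claim 1 — £428: entire amount goes to the deductible. Traveler owes £428 (running OOP £428).
Claim 2 — £1299: £1222 to deductible, leaving £77; traveler's 30% is £23.10. Traveler owes £1245.10 (running OOP £1673.10).
Claim 3 — £346: 30% coinsurance on £346 = £103.80. Cost to traveler: £103.80. OOP to date £1776.90.
Claim 4 — £196: deductible already satisfied, so traveler's share is 30% × £196 = £58.80. Cost to traveler: £58.80. OOP to date £1835.70.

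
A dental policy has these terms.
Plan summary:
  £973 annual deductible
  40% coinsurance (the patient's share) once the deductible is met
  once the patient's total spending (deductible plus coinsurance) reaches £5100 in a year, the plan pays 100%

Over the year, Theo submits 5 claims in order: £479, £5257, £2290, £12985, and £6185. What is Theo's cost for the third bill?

£916

Claim 1 (£479): entire amount goes to the deductible. Cost to patient: £479. OOP to date £479.
Claim 2 (£5257): £494 finishes the deductible; £4763 goes to coinsurance; patient's 40% is £1905.20. Patient pays £2399.20; OOP now £2878.20.
Claim 3 (£2290): deductible met; 40% of £2290 = £916. Patient owes £916 (running OOP £3794.20).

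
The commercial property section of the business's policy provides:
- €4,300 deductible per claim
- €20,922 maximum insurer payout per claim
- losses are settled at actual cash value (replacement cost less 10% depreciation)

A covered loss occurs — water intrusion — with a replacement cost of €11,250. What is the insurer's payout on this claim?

€5,825

Actual cash value after 10% depreciation: €11,250 × 90% = €10,125.
Less the €4,300 deductible: €10,125 − €4,300 = €5,825.
€5,825 ≤ €20,922, so the limit doesn't bind; insurer pays €5,825.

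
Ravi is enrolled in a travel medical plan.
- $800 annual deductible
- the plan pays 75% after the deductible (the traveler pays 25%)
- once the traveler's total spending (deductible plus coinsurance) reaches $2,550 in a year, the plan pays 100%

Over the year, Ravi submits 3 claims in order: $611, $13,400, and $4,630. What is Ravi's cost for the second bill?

$1,939

Claim 1 ($611): fully absorbed by the deductible. Traveler owes $611 (running OOP $611).
Claim 2 ($13,400): deductible takes $189, $13,211 remains; 25% of $13,211 = $3,302.75. Together that's $189 + $3,302.75 = $3,491.75. OOP would hit $4,102.75 > $2,550, so the cap limits the traveler to $2,550 − $611 = $1,939.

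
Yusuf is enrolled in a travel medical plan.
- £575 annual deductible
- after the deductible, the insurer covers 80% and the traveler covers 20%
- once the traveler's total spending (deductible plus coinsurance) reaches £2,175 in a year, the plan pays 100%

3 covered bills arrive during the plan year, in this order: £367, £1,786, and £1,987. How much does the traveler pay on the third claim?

Claim 1 (£367): entire amount goes to the deductible. Traveler pays £367; OOP now £367.
Claim 2 (£1,786): £208 finishes the deductible; £1,578 goes to coinsurance; coinsurance £1,578 × 20% = £315.60. Traveler pays £523.60; OOP now £890.60.
Claim 3 (£1,987): deductible already satisfied, so traveler's share is 20% × £1,987 = £397.40. Traveler owes £397.40 (running OOP £1,288).

£397.40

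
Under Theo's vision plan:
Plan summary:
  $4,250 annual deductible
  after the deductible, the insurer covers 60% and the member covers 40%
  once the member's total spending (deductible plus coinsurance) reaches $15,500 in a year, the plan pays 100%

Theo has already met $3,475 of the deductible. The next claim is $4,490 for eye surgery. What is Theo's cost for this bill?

$3,475 of the $4,250 deductible is already met, leaving $775.
The remaining $3,715 (= $4,490 − $775) moves to coinsurance.
Member's 40% share of $3,715 is $1,486.
So the member owes $775 + $1,486 = $2,261 before any cap.
Cumulative spending $3,475 + $2,261 = $5,736 stays under the $15,500 maximum.

$2,261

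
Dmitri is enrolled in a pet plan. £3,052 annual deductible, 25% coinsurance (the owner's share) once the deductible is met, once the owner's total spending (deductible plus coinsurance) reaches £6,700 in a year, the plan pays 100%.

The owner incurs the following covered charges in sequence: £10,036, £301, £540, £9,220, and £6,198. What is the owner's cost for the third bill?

£135

Claim 1 — £10,036: deductible takes £3,052, £6,984 remains; owner's 25% is £1,746. Owner pays £4,798; OOP now £4,798.
Claim 2 — £301: 25% coinsurance on £301 = £75.25. Cost to owner: £75.25. OOP to date £4,873.25.
Claim 3 — £540: deductible already satisfied, so owner's share is 25% × £540 = £135. Cost to owner: £135. OOP to date £5,008.25.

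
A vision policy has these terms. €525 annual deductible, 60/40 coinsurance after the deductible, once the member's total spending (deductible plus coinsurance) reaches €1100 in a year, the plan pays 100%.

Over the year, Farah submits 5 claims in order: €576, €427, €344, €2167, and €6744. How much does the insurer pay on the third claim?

Claim 1 — €576: deductible takes €525, €51 remains; coinsurance €51 × 40% = €20.40. Member pays €545.40; OOP now €545.40. Plan pays €576 − €545.40 = €30.60.
Claim 2 — €427: 40% coinsurance on €427 = €170.80. Member pays €170.80; OOP now €716.20. Plan pays €427 − €170.80 = €256.20.
Claim 3 — €344: deductible already satisfied, so member's share is 40% × €344 = €137.60. Member pays €137.60; OOP now €853.80. Plan pays €344 − €137.60 = €206.40.

€206.40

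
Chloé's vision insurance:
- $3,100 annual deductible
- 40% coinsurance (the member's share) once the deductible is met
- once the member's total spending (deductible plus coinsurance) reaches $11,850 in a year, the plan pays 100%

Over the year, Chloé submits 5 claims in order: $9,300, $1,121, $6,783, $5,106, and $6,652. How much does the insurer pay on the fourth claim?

$3,063.60

Claim 1 — $9,300: $3,100 finishes the deductible; $6,200 goes to coinsurance; 40% of $6,200 = $2,480. Member pays $5,580; OOP now $5,580. Plan pays $9,300 − $5,580 = $3,720.
Claim 2 — $1,121: deductible already satisfied, so member's share is 40% × $1,121 = $448.40. Member owes $448.40 (running OOP $6,028.40). Plan pays $1,121 − $448.40 = $672.60.
Claim 3 — $6,783: deductible met; 40% of $6,783 = $2,713.20. Member owes $2,713.20 (running OOP $8,741.60). Insurer: $6,783 − $2,713.20 = $4,069.80.
Claim 4 — $5,106: deductible met; 40% of $5,106 = $2,042.40. Cost to member: $2,042.40. OOP to date $10,784. Plan pays $5,106 − $2,042.40 = $3,063.60.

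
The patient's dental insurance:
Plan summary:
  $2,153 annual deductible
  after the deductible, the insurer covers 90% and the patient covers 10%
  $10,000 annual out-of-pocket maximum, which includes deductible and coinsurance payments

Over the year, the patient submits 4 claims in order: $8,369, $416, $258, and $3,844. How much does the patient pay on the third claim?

Claim 1 — $8,369: $2,153 to deductible, leaving $6,216; 10% of $6,216 = $621.60. Patient pays $2,774.60; OOP now $2,774.60.
Claim 2 — $416: deductible met; 10% of $416 = $41.60. Patient pays $41.60; OOP now $2,816.20.
Claim 3 — $258: deductible already satisfied, so patient's share is 10% × $258 = $25.80. Patient pays $25.80; OOP now $2,842.

$25.80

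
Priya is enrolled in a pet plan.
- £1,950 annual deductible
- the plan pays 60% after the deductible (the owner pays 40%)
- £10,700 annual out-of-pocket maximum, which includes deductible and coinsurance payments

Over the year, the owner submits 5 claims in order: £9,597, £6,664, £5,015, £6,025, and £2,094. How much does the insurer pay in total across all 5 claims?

£18,695

Claim 1 (£9,597): deductible takes £1,950, £7,647 remains; owner's 40% is £3,058.80. Cost to owner: £5,008.80. OOP to date £5,008.80. Plan pays £9,597 − £5,008.80 = £4,588.20.
Claim 2 (£6,664): deductible met; 40% of £6,664 = £2,665.60. Owner owes £2,665.60 (running OOP £7,674.40). Insurer: £6,664 − £2,665.60 = £3,998.40.
Claim 3 (£5,015): deductible already satisfied, so owner's share is 40% × £5,015 = £2,006. Cost to owner: £2,006. OOP to date £9,680.40. Plan pays £5,015 − £2,006 = £3,009.
Claim 4 (£6,025): 40% coinsurance on £6,025 = £2,410. That would push OOP to £12,090.40, over the £10,700 cap, so owner pays £10,700 − £9,680.40 = £1,019.60. Insurer: £6,025 − £1,019.60 = £5,005.40.
Claim 5 (£2,094): deductible met; 40% of £2,094 = £837.60. OOP would hit £11,537.60 > £10,700, so the cap limits the owner to £10,700 − £10,700 = £0. Insurer: £2,094 − £0 = £2,094.
Insurer total: £4,588.20 + £3,998.40 + £3,009 + £5,005.40 + £2,094 = £18,695.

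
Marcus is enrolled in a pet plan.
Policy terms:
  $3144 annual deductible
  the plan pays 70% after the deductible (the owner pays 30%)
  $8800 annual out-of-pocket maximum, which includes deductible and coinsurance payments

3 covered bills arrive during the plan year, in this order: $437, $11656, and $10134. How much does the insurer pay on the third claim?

#1 ($437): fully absorbed by the deductible. Owner owes $437 (running OOP $437). Insurer: $437 − $437 = $0.
#2 ($11656): deductible takes $2707, $8949 remains; owner's 30% is $2684.70. Cost to owner: $5391.70. OOP to date $5828.70. Plan pays $11656 − $5391.70 = $6264.30.
#3 ($10134): deductible met; 30% of $10134 = $3040.20. OOP would hit $8868.90 > $8800, so the cap limits the owner to $8800 − $5828.70 = $2971.30. Plan pays $10134 − $2971.30 = $7162.70.

$7162.70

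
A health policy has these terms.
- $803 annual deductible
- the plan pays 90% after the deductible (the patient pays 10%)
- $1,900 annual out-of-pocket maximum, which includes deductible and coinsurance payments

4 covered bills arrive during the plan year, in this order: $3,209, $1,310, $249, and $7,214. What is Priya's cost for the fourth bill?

Bill 1, $3,209: $803 to deductible, leaving $2,406; 10% of $2,406 = $240.60. Patient pays $1,043.60; OOP now $1,043.60.
Bill 2, $1,310: deductible met; 10% of $1,310 = $131. Patient owes $131 (running OOP $1,174.60).
Bill 3, $249: deductible met; 10% of $249 = $24.90. Patient pays $24.90; OOP now $1,199.50.
Bill 4, $7,214: deductible met; 10% of $7,214 = $721.40. Adding that to $1,199.50 gives $1,920.90, past the $1,900 cap; patient pays only $1,900 − $1,199.50 = $700.50.

$700.50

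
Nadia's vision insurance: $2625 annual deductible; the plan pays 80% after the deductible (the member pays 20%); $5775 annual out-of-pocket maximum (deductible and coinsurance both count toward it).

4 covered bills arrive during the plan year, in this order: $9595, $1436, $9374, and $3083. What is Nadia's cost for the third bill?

$1468.80

Claim 1 — $9595: $2625 to deductible, leaving $6970; member's 20% is $1394. Member owes $4019 (running OOP $4019).
Claim 2 — $1436: deductible met; 20% of $1436 = $287.20. Cost to member: $287.20. OOP to date $4306.20.
Claim 3 — $9374: 20% coinsurance on $9374 = $1874.80. OOP would hit $6181 > $5775, so the cap limits the member to $5775 − $4306.20 = $1468.80.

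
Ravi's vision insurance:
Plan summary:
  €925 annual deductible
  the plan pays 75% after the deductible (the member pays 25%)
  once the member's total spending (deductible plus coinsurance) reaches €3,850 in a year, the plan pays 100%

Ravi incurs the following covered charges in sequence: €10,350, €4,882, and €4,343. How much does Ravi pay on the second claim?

Claim 1 — €10,350: €925 finishes the deductible; €9,425 goes to coinsurance; 25% of €9,425 = €2,356.25. Member owes €3,281.25 (running OOP €3,281.25).
Claim 2 — €4,882: 25% coinsurance on €4,882 = €1,220.50. OOP would hit €4,501.75 > €3,850, so the cap limits the member to €3,850 − €3,281.25 = €568.75.

€568.75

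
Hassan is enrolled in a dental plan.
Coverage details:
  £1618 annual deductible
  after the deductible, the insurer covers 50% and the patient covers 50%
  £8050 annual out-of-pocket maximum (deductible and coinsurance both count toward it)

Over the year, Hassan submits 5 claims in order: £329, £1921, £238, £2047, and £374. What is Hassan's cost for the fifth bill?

£187

Bill 1, £329: entire amount goes to the deductible. Patient pays £329; OOP now £329.
Bill 2, £1921: deductible takes £1289, £632 remains; 50% of £632 = £316. Patient owes £1605 (running OOP £1934).
Bill 3, £238: deductible already satisfied, so patient's share is 50% × £238 = £119. Cost to patient: £119. OOP to date £2053.
Bill 4, £2047: deductible already satisfied, so patient's share is 50% × £2047 = £1023.50. Cost to patient: £1023.50. OOP to date £3076.50.
Bill 5, £374: 50% coinsurance on £374 = £187. Patient pays £187; OOP now £3263.50.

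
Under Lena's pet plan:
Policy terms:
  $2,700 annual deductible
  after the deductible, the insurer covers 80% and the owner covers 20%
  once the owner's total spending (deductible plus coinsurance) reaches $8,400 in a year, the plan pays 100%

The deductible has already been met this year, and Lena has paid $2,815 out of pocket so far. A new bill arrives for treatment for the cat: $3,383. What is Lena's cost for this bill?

$676.60

With the deductible met, the entire $3,383 is subject to coinsurance.
Coinsurance: $3,383 × 20% = $676.60.
Total out-of-pocket so far would be $2,815 + $676.60 = $3,491.60, below the $8,400 cap — no reduction.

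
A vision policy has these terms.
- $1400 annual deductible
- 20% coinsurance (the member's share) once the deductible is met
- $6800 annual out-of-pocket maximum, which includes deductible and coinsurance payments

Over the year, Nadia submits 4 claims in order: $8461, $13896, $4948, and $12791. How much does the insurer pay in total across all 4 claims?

Claim 1 ($8461): $1400 finishes the deductible; $7061 goes to coinsurance; 20% of $7061 = $1412.20. Member pays $2812.20; OOP now $2812.20. Insurer: $8461 − $2812.20 = $5648.80.
Claim 2 ($13896): 20% coinsurance on $13896 = $2779.20. Member pays $2779.20; OOP now $5591.40. Plan pays $13896 − $2779.20 = $11116.80.
Claim 3 ($4948): deductible already satisfied, so member's share is 20% × $4948 = $989.60. Cost to member: $989.60. OOP to date $6581. Insurer: $4948 − $989.60 = $3958.40.
Claim 4 ($12791): 20% coinsurance on $12791 = $2558.20. That would push OOP to $9139.20, over the $6800 cap, so member pays $6800 − $6581 = $219. Plan pays $12791 − $219 = $12572.
Insurer total: $5648.80 + $11116.80 + $3958.40 + $12572 = $33296.

$33296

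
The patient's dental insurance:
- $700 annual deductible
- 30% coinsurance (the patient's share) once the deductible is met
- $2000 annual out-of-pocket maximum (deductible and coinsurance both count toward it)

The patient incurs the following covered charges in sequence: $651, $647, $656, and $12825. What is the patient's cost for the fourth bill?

$923.80

#1 ($651): all of it applies to the deductible. Cost to patient: $651. OOP to date $651.
#2 ($647): $49 to deductible, leaving $598; coinsurance $598 × 30% = $179.40. Cost to patient: $228.40. OOP to date $879.40.
#3 ($656): deductible met; 30% of $656 = $196.80. Patient pays $196.80; OOP now $1076.20.
#4 ($12825): deductible already satisfied, so patient's share is 30% × $12825 = $3847.50. OOP would hit $4923.70 > $2000, so the cap limits the patient to $2000 − $1076.20 = $923.80.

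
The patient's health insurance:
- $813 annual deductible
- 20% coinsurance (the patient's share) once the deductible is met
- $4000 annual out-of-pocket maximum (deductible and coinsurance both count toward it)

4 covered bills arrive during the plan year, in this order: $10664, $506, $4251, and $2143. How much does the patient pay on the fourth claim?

$265.40

Claim 1 ($10664): deductible takes $813, $9851 remains; coinsurance $9851 × 20% = $1970.20. Patient pays $2783.20; OOP now $2783.20.
Claim 2 ($506): deductible already satisfied, so patient's share is 20% × $506 = $101.20. Patient pays $101.20; OOP now $2884.40.
Claim 3 ($4251): 20% coinsurance on $4251 = $850.20. Cost to patient: $850.20. OOP to date $3734.60.
Claim 4 ($2143): 20% coinsurance on $2143 = $428.60. Adding that to $3734.60 gives $4163.20, past the $4000 cap; patient pays only $4000 − $3734.60 = $265.40.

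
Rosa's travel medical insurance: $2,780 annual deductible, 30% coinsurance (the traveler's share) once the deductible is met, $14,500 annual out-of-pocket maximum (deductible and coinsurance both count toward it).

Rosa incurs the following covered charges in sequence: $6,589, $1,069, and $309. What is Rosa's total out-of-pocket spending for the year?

$4,336.10

#1 ($6,589): $2,780 finishes the deductible; $3,809 goes to coinsurance; 30% of $3,809 = $1,142.70. Traveler owes $3,922.70 (running OOP $3,922.70).
#2 ($1,069): deductible already satisfied, so traveler's share is 30% × $1,069 = $320.70. Traveler pays $320.70; OOP now $4,243.40.
#3 ($309): deductible met; 30% of $309 = $92.70. Cost to traveler: $92.70. OOP to date $4,336.10.
Total paid by the traveler: $3,922.70 + $320.70 + $92.70 = $4,336.10.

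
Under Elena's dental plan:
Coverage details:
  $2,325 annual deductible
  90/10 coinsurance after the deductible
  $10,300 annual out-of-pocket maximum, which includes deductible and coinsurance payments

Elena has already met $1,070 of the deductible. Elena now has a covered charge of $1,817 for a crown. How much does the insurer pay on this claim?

Remaining deductible: $2,325 − $1,070 = $1,255.
That leaves $1,817 − $1,255 = $562 for coinsurance.
10% of $562 = $56.20 falls to the patient.
Patient responsibility before any cap: $1,255 + $56.20 = $1,311.20.
Cumulative spending $1,070 + $1,311.20 = $2,381.20 stays under the $10,300 maximum.
The plan picks up $1,817 − $1,311.20 = $505.80.

$505.80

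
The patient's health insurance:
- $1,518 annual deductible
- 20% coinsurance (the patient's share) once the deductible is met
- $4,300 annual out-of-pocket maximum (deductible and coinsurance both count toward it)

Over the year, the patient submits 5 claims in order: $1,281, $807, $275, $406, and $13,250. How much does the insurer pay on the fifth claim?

$10,718.20

Claim 1 — $1,281: fully absorbed by the deductible. Patient pays $1,281; OOP now $1,281. Insurer: $1,281 − $1,281 = $0.
Claim 2 — $807: deductible takes $237, $570 remains; 20% of $570 = $114. Cost to patient: $351. OOP to date $1,632. Insurer: $807 − $351 = $456.
Claim 3 — $275: deductible already satisfied, so patient's share is 20% × $275 = $55. Cost to patient: $55. OOP to date $1,687. Insurer: $275 − $55 = $220.
Claim 4 — $406: deductible already satisfied, so patient's share is 20% × $406 = $81.20. Patient owes $81.20 (running OOP $1,768.20). Insurer: $406 − $81.20 = $324.80.
Claim 5 — $13,250: deductible met; 20% of $13,250 = $2,650. Adding that to $1,768.20 gives $4,418.20, past the $4,300 cap; patient pays only $4,300 − $1,768.20 = $2,531.80. Insurer: $13,250 − $2,531.80 = $10,718.20.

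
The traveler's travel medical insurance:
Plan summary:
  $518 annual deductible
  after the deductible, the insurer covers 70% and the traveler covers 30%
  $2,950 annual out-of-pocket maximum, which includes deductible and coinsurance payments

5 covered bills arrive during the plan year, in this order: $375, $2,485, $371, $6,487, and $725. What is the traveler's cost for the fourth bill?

Claim 1 — $375: entire amount goes to the deductible. Cost to traveler: $375. OOP to date $375.
Claim 2 — $2,485: $143 to deductible, leaving $2,342; traveler's 30% is $702.60. Traveler pays $845.60; OOP now $1,220.60.
Claim 3 — $371: deductible already satisfied, so traveler's share is 30% × $371 = $111.30. Cost to traveler: $111.30. OOP to date $1,331.90.
Claim 4 — $6,487: deductible already satisfied, so traveler's share is 30% × $6,487 = $1,946.10. Adding that to $1,331.90 gives $3,278, past the $2,950 cap; traveler pays only $2,950 − $1,331.90 = $1,618.10.

$1,618.10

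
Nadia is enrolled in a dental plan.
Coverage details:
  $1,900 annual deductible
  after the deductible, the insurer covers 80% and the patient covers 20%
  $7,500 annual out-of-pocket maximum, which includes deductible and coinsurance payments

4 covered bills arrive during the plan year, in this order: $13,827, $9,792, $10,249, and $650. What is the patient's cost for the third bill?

Claim 1 ($13,827): $1,900 finishes the deductible; $11,927 goes to coinsurance; 20% of $11,927 = $2,385.40. Patient owes $4,285.40 (running OOP $4,285.40).
Claim 2 ($9,792): deductible met; 20% of $9,792 = $1,958.40. Patient owes $1,958.40 (running OOP $6,243.80).
Claim 3 ($10,249): deductible met; 20% of $10,249 = $2,049.80. Adding that to $6,243.80 gives $8,293.60, past the $7,500 cap; patient pays only $7,500 − $6,243.80 = $1,256.20.

$1,256.20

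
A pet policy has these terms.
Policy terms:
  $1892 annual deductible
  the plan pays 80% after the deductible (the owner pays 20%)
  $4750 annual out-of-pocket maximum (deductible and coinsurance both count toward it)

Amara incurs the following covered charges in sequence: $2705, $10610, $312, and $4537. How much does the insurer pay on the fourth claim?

Claim 1 — $2705: $1892 to deductible, leaving $813; coinsurance $813 × 20% = $162.60. Owner pays $2054.60; OOP now $2054.60. Insurer: $2705 − $2054.60 = $650.40.
Claim 2 — $10610: deductible already satisfied, so owner's share is 20% × $10610 = $2122. Owner owes $2122 (running OOP $4176.60). Insurer: $10610 − $2122 = $8488.
Claim 3 — $312: deductible met; 20% of $312 = $62.40. Owner pays $62.40; OOP now $4239. Insurer: $312 − $62.40 = $249.60.
Claim 4 — $4537: deductible met; 20% of $4537 = $907.40. OOP would hit $5146.40 > $4750, so the cap limits the owner to $4750 − $4239 = $511. Insurer: $4537 − $511 = $4026.

$4026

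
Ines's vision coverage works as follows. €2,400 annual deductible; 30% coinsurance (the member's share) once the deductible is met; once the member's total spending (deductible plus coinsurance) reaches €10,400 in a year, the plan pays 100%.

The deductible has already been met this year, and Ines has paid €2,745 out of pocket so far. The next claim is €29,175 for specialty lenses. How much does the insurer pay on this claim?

€21,520

The deductible is already satisfied, so the full bill goes to coinsurance.
Member's 30% share of €29,175 is €8,752.50.
Year-to-date out-of-pocket would reach €2,745 + €8,752.50 = €11,497.50, above the €10,400 maximum, so the member pays only €10,400 − €2,745 = €7,655.
Insurer pays the balance: €29,175 − €7,655 = €21,520.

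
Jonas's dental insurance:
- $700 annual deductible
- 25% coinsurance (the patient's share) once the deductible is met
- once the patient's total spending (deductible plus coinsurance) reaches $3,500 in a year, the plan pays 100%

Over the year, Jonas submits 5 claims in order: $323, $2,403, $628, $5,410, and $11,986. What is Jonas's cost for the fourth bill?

$1,352.50

Claim 1 — $323: entire amount goes to the deductible. Patient pays $323; OOP now $323.
Claim 2 — $2,403: $377 to deductible, leaving $2,026; patient's 25% is $506.50. Patient owes $883.50 (running OOP $1,206.50).
Claim 3 — $628: deductible already satisfied, so patient's share is 25% × $628 = $157. Patient pays $157; OOP now $1,363.50.
Claim 4 — $5,410: deductible already satisfied, so patient's share is 25% × $5,410 = $1,352.50. Cost to patient: $1,352.50. OOP to date $2,716.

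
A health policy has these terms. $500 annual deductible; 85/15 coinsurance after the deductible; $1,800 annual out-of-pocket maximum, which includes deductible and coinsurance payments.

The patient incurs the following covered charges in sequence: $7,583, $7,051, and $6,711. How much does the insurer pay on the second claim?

Claim 1 — $7,583: deductible takes $500, $7,083 remains; 15% of $7,083 = $1,062.45. Patient owes $1,562.45 (running OOP $1,562.45). Plan pays $7,583 − $1,562.45 = $6,020.55.
Claim 2 — $7,051: deductible met; 15% of $7,051 = $1,057.65. Adding that to $1,562.45 gives $2,620.10, past the $1,800 cap; patient pays only $1,800 − $1,562.45 = $237.55. Insurer: $7,051 − $237.55 = $6,813.45.

$6,813.45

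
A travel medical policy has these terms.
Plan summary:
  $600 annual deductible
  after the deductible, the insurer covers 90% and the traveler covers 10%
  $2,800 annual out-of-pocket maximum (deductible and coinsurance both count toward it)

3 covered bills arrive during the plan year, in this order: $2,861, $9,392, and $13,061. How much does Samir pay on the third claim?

Bill 1, $2,861: $600 to deductible, leaving $2,261; traveler's 10% is $226.10. Cost to traveler: $826.10. OOP to date $826.10.
Bill 2, $9,392: deductible already satisfied, so traveler's share is 10% × $9,392 = $939.20. Traveler pays $939.20; OOP now $1,765.30.
Bill 3, $13,061: deductible already satisfied, so traveler's share is 10% × $13,061 = $1,306.10. OOP would hit $3,071.40 > $2,800, so the cap limits the traveler to $2,800 − $1,765.30 = $1,034.70.

$1,034.70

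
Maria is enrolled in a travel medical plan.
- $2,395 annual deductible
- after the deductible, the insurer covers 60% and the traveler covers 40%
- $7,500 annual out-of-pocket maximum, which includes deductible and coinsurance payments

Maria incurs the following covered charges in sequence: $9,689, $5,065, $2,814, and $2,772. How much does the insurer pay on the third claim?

$2,652.60

Claim 1 — $9,689: deductible takes $2,395, $7,294 remains; 40% of $7,294 = $2,917.60. Traveler owes $5,312.60 (running OOP $5,312.60). Plan pays $9,689 − $5,312.60 = $4,376.40.
Claim 2 — $5,065: 40% coinsurance on $5,065 = $2,026. Traveler pays $2,026; OOP now $7,338.60. Plan pays $5,065 − $2,026 = $3,039.
Claim 3 — $2,814: deductible already satisfied, so traveler's share is 40% × $2,814 = $1,125.60. OOP would hit $8,464.20 > $7,500, so the cap limits the traveler to $7,500 − $7,338.60 = $161.40. Insurer: $2,814 − $161.40 = $2,652.60.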